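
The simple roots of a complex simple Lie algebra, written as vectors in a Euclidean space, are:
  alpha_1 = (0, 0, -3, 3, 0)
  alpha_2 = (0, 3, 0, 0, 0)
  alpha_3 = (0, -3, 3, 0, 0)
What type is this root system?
B_3 (so(7))

Compute the Cartan integers a_ij = 2(alpha_i, alpha_j)/(alpha_j, alpha_j); the resulting 3x3 Cartan matrix is
[[2, 0, -1], [0, 2, -1], [-1, -2, 2]].
The roots have two lengths (squared-length ratio 2:1); the short ones are alpha_{2}. The associated Dynkin diagram is a chain of 3 nodes with a double edge at one end; the terminal node there is the unique short simple root (B_3), so the type is B_3 (the algebra so(7)).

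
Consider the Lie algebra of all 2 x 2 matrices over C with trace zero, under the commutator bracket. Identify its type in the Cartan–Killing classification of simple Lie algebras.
This is sl(2), which has dimension 2^2 - 1 = 3 and rank 2 - 1 = 1 (a Cartan subalgebra is the diagonal traceless matrices). In the classification of classical Lie algebras, the special linear algebra sl(n+1) has type A_n; here n = 1, so the Dynkin diagram is a chain of 1 nodes with single edges (A_1). Hence the type is A_1.

A_1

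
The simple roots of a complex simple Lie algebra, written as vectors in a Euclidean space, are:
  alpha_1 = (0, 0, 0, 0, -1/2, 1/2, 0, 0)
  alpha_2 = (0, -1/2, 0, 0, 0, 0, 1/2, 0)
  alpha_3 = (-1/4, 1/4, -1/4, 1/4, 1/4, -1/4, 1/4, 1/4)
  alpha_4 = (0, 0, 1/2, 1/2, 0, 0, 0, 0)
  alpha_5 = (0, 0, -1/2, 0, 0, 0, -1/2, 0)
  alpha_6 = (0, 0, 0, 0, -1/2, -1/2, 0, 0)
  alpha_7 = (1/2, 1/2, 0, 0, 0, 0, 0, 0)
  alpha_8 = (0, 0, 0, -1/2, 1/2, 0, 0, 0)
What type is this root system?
E_8

Compute the Cartan integers a_ij = 2(alpha_i, alpha_j)/(alpha_j, alpha_j); the resulting 8x8 Cartan matrix is
[[2, 0, -1, 0, 0, 0, 0, -1], [0, 2, 0, 0, -1, 0, -1, 0], [-1, 0, 2, 0, 0, 0, 0, 0], [0, 0, 0, 2, -1, 0, 0, -1], [0, -1, 0, -1, 2, 0, 0, 0], [0, 0, 0, 0, 0, 2, 0, -1], [0, -1, 0, 0, 0, 0, 2, 0], [-1, 0, 0, -1, 0, -1, 0, 2]].
All simple roots have the same length, so the diagram is simply laced. The associated Dynkin diagram is a chain of 7 nodes with one extra node attached to the third node from one end (E_8), so the type is E_8.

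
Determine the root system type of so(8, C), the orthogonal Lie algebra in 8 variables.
This is so(8) with 8 even, which has dimension 8(8-1)/2 = 28 and rank 8/2 = 4. In the classification of classical Lie algebras, the orthogonal algebra so(2n) in an even number of variables has type D_n; here n = 4, so the Dynkin diagram is a chain of 2 nodes with a fork of two nodes at one end (D_4). Hence the type is D_4.

D_4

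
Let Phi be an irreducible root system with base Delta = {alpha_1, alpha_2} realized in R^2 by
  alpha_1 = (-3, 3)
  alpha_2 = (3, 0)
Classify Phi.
Compute the Cartan integers a_ij = 2(alpha_i, alpha_j)/(alpha_j, alpha_j); the resulting 2x2 Cartan matrix is
[[2, -2], [-1, 2]].
The roots have two lengths (squared-length ratio 2:1); the short ones are alpha_{2}. The associated Dynkin diagram is a chain of 2 nodes with a double edge at one end; the terminal node there is the unique short simple root (B_2), so the type is B_2 (the algebra so(5)).

B_2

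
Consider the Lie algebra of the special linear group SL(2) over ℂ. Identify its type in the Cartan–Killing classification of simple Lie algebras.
A_1 (sl(2))

This is sl(2), which has dimension 2^2 - 1 = 3 and rank 2 - 1 = 1 (a Cartan subalgebra is the diagonal traceless matrices). In the classification of classical Lie algebras, the special linear algebra sl(n+1) has type A_n; here n = 1, so the Dynkin diagram is a chain of 1 nodes with single edges (A_1). Hence the type is A_1.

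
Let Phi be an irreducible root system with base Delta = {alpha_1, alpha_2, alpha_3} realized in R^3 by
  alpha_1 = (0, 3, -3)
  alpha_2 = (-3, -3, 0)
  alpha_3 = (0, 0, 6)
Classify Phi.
Compute the Cartan integers a_ij = 2(alpha_i, alpha_j)/(alpha_j, alpha_j); the resulting 3x3 Cartan matrix is
[[2, -1, -1], [-1, 2, 0], [-2, 0, 2]].
The roots have two lengths (squared-length ratio 2:1); the short ones are alpha_{1,2}. The associated Dynkin diagram is a chain of 3 nodes with a double edge at one end; the terminal node there is the unique long simple root (C_3), so the type is C_3 (the algebra sp(6)).

type C_3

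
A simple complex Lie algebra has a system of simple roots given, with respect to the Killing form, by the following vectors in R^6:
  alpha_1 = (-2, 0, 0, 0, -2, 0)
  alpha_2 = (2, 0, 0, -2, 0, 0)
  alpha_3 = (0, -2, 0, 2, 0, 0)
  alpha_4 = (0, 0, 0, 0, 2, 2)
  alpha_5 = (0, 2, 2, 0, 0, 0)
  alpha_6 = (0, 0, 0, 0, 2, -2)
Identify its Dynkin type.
type D_6

Compute the Cartan integers a_ij = 2(alpha_i, alpha_j)/(alpha_j, alpha_j); the resulting 6x6 Cartan matrix is
[[2, -1, 0, -1, 0, -1], [-1, 2, -1, 0, 0, 0], [0, -1, 2, 0, -1, 0], [-1, 0, 0, 2, 0, 0], [0, 0, -1, 0, 2, 0], [-1, 0, 0, 0, 0, 2]].
All simple roots have the same length, so the diagram is simply laced. The associated Dynkin diagram is a chain of 4 nodes with a fork of two nodes at one end (D_6), so the type is D_6 (the algebra so(12)).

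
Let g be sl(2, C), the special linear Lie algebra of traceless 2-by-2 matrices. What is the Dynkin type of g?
A_1 (sl(2))

This is sl(2), which has dimension 2^2 - 1 = 3 and rank 2 - 1 = 1 (a Cartan subalgebra is the diagonal traceless matrices). In the classification of classical Lie algebras, the special linear algebra sl(n+1) has type A_n; here n = 1, so the Dynkin diagram is a chain of 1 nodes with single edges (A_1). Hence the type is A_1.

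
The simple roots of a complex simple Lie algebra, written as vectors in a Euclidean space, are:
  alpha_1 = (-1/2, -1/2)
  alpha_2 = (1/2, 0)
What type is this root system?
Compute the Cartan integers a_ij = 2(alpha_i, alpha_j)/(alpha_j, alpha_j); the resulting 2x2 Cartan matrix is
[[2, -2], [-1, 2]].
The roots have two lengths (squared-length ratio 2:1); the short ones are alpha_{2}. The associated Dynkin diagram is a chain of 2 nodes with a double edge at one end; the terminal node there is the unique short simple root (B_2), so the type is B_2 (the algebra so(5)).

B2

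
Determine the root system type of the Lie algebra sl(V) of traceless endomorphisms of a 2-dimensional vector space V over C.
This is sl(2), which has dimension 2^2 - 1 = 3 and rank 2 - 1 = 1 (a Cartan subalgebra is the diagonal traceless matrices). In the classification of classical Lie algebras, the special linear algebra sl(n+1) has type A_n; here n = 1, so the Dynkin diagram is a chain of 1 nodes with single edges (A_1). Hence the type is A_1.

type A_1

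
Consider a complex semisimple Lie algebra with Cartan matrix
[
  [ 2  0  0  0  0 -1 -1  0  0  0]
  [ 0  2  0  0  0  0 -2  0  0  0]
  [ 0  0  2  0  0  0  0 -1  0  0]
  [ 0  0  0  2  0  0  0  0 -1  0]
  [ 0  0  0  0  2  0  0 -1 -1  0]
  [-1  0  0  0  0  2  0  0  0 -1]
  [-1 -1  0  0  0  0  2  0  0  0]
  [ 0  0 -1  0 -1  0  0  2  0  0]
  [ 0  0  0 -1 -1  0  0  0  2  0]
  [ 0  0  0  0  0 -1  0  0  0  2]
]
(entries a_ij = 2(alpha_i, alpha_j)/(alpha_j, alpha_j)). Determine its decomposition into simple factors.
type A_5 + type C_5

The diagram associated to this matrix has two connected components: the simple roots {alpha_3, alpha_4, alpha_5, alpha_8, alpha_9} form a chain of 5 nodes with single edges (A_5), and {alpha_1, alpha_2, alpha_6, alpha_7, alpha_10} form a chain of 5 nodes with a double edge at one end; the terminal node there is the unique long simple root (C_5). A semisimple Lie algebra decomposes uniquely as the direct sum of simple ideals, one per connected component of its Dynkin diagram, so g ≅ A_5 ⊕ C_5 (dimension 35 + 55 = 90).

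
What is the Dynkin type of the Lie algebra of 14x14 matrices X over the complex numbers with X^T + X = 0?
This is so(14) with 14 even, which has dimension 14(14-1)/2 = 91 and rank 14/2 = 7. In the classification of classical Lie algebras, the orthogonal algebra so(2n) in an even number of variables has type D_n; here n = 7, so the Dynkin diagram is a chain of 5 nodes with a fork of two nodes at one end (D_7). Hence the type is D_7.

D_7 (so(14))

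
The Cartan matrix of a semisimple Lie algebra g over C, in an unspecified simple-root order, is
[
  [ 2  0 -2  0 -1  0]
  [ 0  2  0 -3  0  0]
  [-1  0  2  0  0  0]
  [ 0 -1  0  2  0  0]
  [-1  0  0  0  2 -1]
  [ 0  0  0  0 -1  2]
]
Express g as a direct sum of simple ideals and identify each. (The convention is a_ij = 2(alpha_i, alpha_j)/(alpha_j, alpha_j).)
type B_4 ⊕ type G_2

The diagram associated to this matrix has two connected components: the simple roots {alpha_1, alpha_3, alpha_5, alpha_6} form a chain of 4 nodes with a double edge at one end; the terminal node there is the unique short simple root (B_4), and {alpha_2, alpha_4} form two nodes joined by a triple edge (G_2). A semisimple Lie algebra decomposes uniquely as the direct sum of simple ideals, one per connected component of its Dynkin diagram, so g ≅ B_4 ⊕ G_2 (dimension 36 + 14 = 50).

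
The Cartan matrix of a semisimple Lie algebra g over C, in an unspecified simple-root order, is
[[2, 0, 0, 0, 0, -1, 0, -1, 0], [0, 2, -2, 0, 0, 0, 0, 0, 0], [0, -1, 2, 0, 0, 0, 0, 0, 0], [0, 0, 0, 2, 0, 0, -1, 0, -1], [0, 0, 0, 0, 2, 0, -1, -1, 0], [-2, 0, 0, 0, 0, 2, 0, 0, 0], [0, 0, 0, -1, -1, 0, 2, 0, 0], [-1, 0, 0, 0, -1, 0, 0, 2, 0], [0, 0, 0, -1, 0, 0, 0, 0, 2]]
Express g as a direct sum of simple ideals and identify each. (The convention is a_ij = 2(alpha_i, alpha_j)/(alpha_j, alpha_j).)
The diagram associated to this matrix has two connected components: the simple roots {alpha_2, alpha_3} form a chain of 2 nodes with a double edge at one end; the terminal node there is the unique short simple root (B_2), and {alpha_1, alpha_4, alpha_5, alpha_6, alpha_7, alpha_8, alpha_9} form a chain of 7 nodes with a double edge at one end; the terminal node there is the unique long simple root (C_7). A semisimple Lie algebra decomposes uniquely as the direct sum of simple ideals, one per connected component of its Dynkin diagram, so g ≅ B_2 ⊕ C_7 (dimension 10 + 105 = 115).

type B_2 + type C_7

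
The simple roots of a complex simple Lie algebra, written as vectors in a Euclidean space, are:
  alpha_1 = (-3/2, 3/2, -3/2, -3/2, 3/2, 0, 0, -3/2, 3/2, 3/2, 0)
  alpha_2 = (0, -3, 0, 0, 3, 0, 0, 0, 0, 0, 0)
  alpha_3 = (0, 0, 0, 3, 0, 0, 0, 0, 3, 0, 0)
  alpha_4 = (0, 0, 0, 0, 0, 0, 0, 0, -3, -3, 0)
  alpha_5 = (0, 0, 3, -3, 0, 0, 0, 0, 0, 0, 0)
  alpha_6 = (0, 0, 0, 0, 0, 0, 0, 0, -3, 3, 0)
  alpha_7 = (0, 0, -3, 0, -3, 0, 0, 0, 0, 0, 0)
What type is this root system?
E_7

Compute the Cartan integers a_ij = 2(alpha_i, alpha_j)/(alpha_j, alpha_j); the resulting 7x7 Cartan matrix is
[[2, 0, 0, -1, 0, 0, 0], [0, 2, 0, 0, 0, 0, -1], [0, 0, 2, -1, -1, -1, 0], [-1, 0, -1, 2, 0, 0, 0], [0, 0, -1, 0, 2, 0, -1], [0, 0, -1, 0, 0, 2, 0], [0, -1, 0, 0, -1, 0, 2]].
All simple roots have the same length, so the diagram is simply laced. The associated Dynkin diagram is a chain of 6 nodes with one extra node attached to the third node from one end (E_7), so the type is E_7.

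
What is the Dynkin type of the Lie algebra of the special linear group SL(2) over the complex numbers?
This is sl(2), which has dimension 2^2 - 1 = 3 and rank 2 - 1 = 1 (a Cartan subalgebra is the diagonal traceless matrices). In the classification of classical Lie algebras, the special linear algebra sl(n+1) has type A_n; here n = 1, so the Dynkin diagram is a chain of 1 nodes with single edges (A_1). Hence the type is A_1.

A_1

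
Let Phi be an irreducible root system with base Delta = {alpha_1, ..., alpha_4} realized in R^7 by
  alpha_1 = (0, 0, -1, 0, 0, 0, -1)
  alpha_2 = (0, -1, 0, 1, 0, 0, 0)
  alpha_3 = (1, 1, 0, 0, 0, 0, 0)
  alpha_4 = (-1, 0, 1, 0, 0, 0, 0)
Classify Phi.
Compute the Cartan integers a_ij = 2(alpha_i, alpha_j)/(alpha_j, alpha_j); the resulting 4x4 Cartan matrix is
[[2, 0, 0, -1], [0, 2, -1, 0], [0, -1, 2, -1], [-1, 0, -1, 2]].
All simple roots have the same length, so the diagram is simply laced. The associated Dynkin diagram is a chain of 4 nodes with single edges (A_4), so the type is A_4 (the algebra sl(5)).

A_4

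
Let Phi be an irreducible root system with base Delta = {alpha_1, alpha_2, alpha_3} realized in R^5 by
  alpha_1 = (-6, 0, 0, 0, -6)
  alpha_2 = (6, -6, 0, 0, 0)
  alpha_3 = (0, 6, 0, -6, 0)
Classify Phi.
Compute the Cartan integers a_ij = 2(alpha_i, alpha_j)/(alpha_j, alpha_j); the resulting 3x3 Cartan matrix is
[[2, -1, 0], [-1, 2, -1], [0, -1, 2]].
All simple roots have the same length, so the diagram is simply laced. The associated Dynkin diagram is a chain of 3 nodes with single edges (A_3), so the type is A_3 (the algebra sl(4)).

A3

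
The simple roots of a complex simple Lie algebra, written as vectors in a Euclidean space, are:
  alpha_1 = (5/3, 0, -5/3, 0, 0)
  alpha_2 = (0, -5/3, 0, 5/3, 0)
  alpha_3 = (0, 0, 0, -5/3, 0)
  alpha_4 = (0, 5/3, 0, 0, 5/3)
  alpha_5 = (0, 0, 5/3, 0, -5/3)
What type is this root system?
Compute the Cartan integers a_ij = 2(alpha_i, alpha_j)/(alpha_j, alpha_j); the resulting 5x5 Cartan matrix is
[[2, 0, 0, 0, -1], [0, 2, -2, -1, 0], [0, -1, 2, 0, 0], [0, -1, 0, 2, -1], [-1, 0, 0, -1, 2]].
The roots have two lengths (squared-length ratio 2:1); the short ones are alpha_{3}. The associated Dynkin diagram is a chain of 5 nodes with a double edge at one end; the terminal node there is the unique short simple root (B_5), so the type is B_5 (the algebra so(11)).

type B_5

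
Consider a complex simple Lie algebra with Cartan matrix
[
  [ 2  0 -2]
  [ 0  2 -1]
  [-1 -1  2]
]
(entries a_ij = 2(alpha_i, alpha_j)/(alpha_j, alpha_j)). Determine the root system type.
C3

The matrix has rank 3 with 2's on the diagonal. Reading the off-diagonal entries as Dynkin edges (a single edge where a_ij = a_ji = -1; a double or triple edge where a_ij * a_ji = 2 or 3), the diagram is a chain of 3 nodes with a double edge at one end; the terminal node there is the unique long simple root (C_3). One simple-root ordering that puts it in standard form is (alpha_2, alpha_3, alpha_1). So the algebra is type C_3, i.e. sp(6).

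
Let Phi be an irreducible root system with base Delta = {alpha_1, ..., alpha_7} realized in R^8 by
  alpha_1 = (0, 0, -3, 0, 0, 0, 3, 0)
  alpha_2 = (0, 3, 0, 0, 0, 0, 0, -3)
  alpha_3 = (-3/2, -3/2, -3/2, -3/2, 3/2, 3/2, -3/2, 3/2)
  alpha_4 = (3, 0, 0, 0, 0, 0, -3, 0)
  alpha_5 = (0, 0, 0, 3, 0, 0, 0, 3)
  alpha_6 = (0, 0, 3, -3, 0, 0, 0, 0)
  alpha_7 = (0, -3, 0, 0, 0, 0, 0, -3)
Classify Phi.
Compute the Cartan integers a_ij = 2(alpha_i, alpha_j)/(alpha_j, alpha_j); the resulting 7x7 Cartan matrix is
[[2, 0, 0, -1, 0, -1, 0], [0, 2, -1, 0, -1, 0, 0], [0, -1, 2, 0, 0, 0, 0], [-1, 0, 0, 2, 0, 0, 0], [0, -1, 0, 0, 2, -1, -1], [-1, 0, 0, 0, -1, 2, 0], [0, 0, 0, 0, -1, 0, 2]].
All simple roots have the same length, so the diagram is simply laced. The associated Dynkin diagram is a chain of 6 nodes with one extra node attached to the third node from one end (E_7), so the type is E_7.

E_7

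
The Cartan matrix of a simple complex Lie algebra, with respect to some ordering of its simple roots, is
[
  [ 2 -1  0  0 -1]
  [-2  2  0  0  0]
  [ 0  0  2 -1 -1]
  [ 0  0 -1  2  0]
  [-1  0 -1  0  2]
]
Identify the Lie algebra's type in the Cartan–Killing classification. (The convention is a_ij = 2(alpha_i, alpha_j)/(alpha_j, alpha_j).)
The matrix has rank 5 with 2's on the diagonal. Reading the off-diagonal entries as Dynkin edges (a single edge where a_ij = a_ji = -1; a double or triple edge where a_ij * a_ji = 2 or 3), the diagram is a chain of 5 nodes with a double edge at one end; the terminal node there is the unique long simple root (C_5). One simple-root ordering that puts it in standard form is (alpha_4, alpha_3, alpha_5, alpha_1, alpha_2). So the algebra is type C_5, i.e. sp(10).

C_5 (sp(10))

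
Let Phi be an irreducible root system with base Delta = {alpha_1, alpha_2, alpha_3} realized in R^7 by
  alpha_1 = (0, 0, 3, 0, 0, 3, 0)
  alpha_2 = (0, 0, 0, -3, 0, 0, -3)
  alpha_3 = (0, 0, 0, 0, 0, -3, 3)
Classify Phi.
A_3

Compute the Cartan integers a_ij = 2(alpha_i, alpha_j)/(alpha_j, alpha_j); the resulting 3x3 Cartan matrix is
[[2, 0, -1], [0, 2, -1], [-1, -1, 2]].
All simple roots have the same length, so the diagram is simply laced. The associated Dynkin diagram is a chain of 3 nodes with single edges (A_3), so the type is A_3 (the algebra sl(4)).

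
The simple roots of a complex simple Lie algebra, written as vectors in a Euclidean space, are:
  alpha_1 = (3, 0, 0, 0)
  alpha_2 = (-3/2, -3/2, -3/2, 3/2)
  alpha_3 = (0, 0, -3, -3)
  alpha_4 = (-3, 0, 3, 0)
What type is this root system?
F4

Compute the Cartan integers a_ij = 2(alpha_i, alpha_j)/(alpha_j, alpha_j); the resulting 4x4 Cartan matrix is
[[2, -1, 0, -1], [-1, 2, 0, 0], [0, 0, 2, -1], [-2, 0, -1, 2]].
The roots have two lengths (squared-length ratio 2:1); the short ones are alpha_{1,2}. The associated Dynkin diagram is a chain of 4 nodes with a double edge between the middle two (F_4), so the type is F_4.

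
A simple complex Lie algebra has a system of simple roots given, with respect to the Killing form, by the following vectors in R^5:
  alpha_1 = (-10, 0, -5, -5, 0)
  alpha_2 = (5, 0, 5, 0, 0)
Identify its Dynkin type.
Compute the Cartan integers a_ij = 2(alpha_i, alpha_j)/(alpha_j, alpha_j); the resulting 2x2 Cartan matrix is
[[2, -3], [-1, 2]].
The roots have two lengths (squared-length ratio 3:1); the short ones are alpha_{2}. The associated Dynkin diagram is two nodes joined by a triple edge (G_2), so the type is G_2.

G2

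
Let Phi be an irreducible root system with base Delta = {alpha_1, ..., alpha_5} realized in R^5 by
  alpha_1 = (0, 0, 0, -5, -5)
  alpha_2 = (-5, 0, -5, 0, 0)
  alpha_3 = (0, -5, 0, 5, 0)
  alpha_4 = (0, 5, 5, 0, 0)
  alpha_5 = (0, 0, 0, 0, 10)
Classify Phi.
C5

Compute the Cartan integers a_ij = 2(alpha_i, alpha_j)/(alpha_j, alpha_j); the resulting 5x5 Cartan matrix is
[[2, 0, -1, 0, -1], [0, 2, 0, -1, 0], [-1, 0, 2, -1, 0], [0, -1, -1, 2, 0], [-2, 0, 0, 0, 2]].
The roots have two lengths (squared-length ratio 2:1); the short ones are alpha_{1,2,3,4}. The associated Dynkin diagram is a chain of 5 nodes with a double edge at one end; the terminal node there is the unique long simple root (C_5), so the type is C_5 (the algebra sp(10)).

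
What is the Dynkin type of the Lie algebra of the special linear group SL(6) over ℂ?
This is sl(6), which has dimension 6^2 - 1 = 35 and rank 6 - 1 = 5 (a Cartan subalgebra is the diagonal traceless matrices). In the classification of classical Lie algebras, the special linear algebra sl(n+1) has type A_n; here n = 5, so the Dynkin diagram is a chain of 5 nodes with single edges (A_5). Hence the type is A_5.

A_5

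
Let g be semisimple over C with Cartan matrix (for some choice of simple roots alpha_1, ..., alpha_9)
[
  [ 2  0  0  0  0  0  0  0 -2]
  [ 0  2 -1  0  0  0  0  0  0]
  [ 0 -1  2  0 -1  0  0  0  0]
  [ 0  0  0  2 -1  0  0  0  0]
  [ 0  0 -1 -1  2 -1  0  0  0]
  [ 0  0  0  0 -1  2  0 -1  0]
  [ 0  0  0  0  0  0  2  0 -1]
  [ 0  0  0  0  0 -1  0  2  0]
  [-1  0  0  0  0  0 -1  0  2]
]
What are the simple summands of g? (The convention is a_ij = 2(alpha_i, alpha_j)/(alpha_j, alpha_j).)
The diagram associated to this matrix has two connected components: the simple roots {alpha_1, alpha_7, alpha_9} form a chain of 3 nodes with a double edge at one end; the terminal node there is the unique long simple root (C_3), and {alpha_2, alpha_3, alpha_4, alpha_5, alpha_6, alpha_8} form a chain of 5 nodes with one extra node attached to the third node from one end (E_6). A semisimple Lie algebra decomposes uniquely as the direct sum of simple ideals, one per connected component of its Dynkin diagram, so g ≅ C_3 ⊕ E_6 (dimension 21 + 78 = 99).

C_3 ⊕ E_6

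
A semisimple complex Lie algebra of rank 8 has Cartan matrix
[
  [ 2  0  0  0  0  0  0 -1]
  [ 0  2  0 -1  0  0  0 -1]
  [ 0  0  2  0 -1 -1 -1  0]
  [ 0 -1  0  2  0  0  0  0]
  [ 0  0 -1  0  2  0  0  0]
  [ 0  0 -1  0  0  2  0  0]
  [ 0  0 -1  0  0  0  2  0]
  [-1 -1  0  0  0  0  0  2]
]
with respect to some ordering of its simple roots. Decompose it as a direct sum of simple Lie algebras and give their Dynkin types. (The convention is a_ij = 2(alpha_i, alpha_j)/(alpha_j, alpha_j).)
A4 ⊕ D4

The diagram associated to this matrix has two connected components: the simple roots {alpha_1, alpha_2, alpha_4, alpha_8} form a chain of 4 nodes with single edges (A_4), and {alpha_3, alpha_5, alpha_6, alpha_7} form a chain of 2 nodes with a fork of two nodes at one end (D_4). A semisimple Lie algebra decomposes uniquely as the direct sum of simple ideals, one per connected component of its Dynkin diagram, so g ≅ A_4 ⊕ D_4 (dimension 24 + 28 = 52).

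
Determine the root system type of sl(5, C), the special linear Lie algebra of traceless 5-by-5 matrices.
This is sl(5), which has dimension 5^2 - 1 = 24 and rank 5 - 1 = 4 (a Cartan subalgebra is the diagonal traceless matrices). In the classification of classical Lie algebras, the special linear algebra sl(n+1) has type A_n; here n = 4, so the Dynkin diagram is a chain of 4 nodes with single edges (A_4). Hence the type is A_4.

A_4 (sl(5))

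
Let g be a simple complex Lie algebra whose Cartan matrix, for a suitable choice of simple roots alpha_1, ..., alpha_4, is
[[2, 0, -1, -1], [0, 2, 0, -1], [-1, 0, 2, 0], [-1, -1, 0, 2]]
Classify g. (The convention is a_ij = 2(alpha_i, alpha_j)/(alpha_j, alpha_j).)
The matrix has rank 4 with 2's on the diagonal. Reading the off-diagonal entries as Dynkin edges (a single edge where a_ij = a_ji = -1; a double or triple edge where a_ij * a_ji = 2 or 3), the diagram is a chain of 4 nodes with single edges (A_4). One simple-root ordering that puts it in standard form is (alpha_3, alpha_1, alpha_4, alpha_2). So the algebra is type A_4, i.e. sl(5).

A_4 (sl(5))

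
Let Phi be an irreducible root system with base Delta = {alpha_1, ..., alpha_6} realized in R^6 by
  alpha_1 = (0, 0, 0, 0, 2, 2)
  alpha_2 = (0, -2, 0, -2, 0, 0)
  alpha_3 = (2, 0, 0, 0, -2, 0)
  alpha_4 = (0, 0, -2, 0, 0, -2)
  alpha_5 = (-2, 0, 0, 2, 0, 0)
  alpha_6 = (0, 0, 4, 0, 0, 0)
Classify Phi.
Compute the Cartan integers a_ij = 2(alpha_i, alpha_j)/(alpha_j, alpha_j); the resulting 6x6 Cartan matrix is
[[2, 0, -1, -1, 0, 0], [0, 2, 0, 0, -1, 0], [-1, 0, 2, 0, -1, 0], [-1, 0, 0, 2, 0, -1], [0, -1, -1, 0, 2, 0], [0, 0, 0, -2, 0, 2]].
The roots have two lengths (squared-length ratio 2:1); the short ones are alpha_{1,2,3,4,5}. The associated Dynkin diagram is a chain of 6 nodes with a double edge at one end; the terminal node there is the unique long simple root (C_6), so the type is C_6 (the algebra sp(12)).

C6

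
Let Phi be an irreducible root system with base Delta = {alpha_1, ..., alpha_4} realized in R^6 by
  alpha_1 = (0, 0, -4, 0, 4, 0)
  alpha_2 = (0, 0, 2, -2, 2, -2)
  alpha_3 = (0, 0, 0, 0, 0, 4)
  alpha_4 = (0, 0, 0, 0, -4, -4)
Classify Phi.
F_4

Compute the Cartan integers a_ij = 2(alpha_i, alpha_j)/(alpha_j, alpha_j); the resulting 4x4 Cartan matrix is
[[2, 0, 0, -1], [0, 2, -1, 0], [0, -1, 2, -1], [-1, 0, -2, 2]].
The roots have two lengths (squared-length ratio 2:1); the short ones are alpha_{2,3}. The associated Dynkin diagram is a chain of 4 nodes with a double edge between the middle two (F_4), so the type is F_4.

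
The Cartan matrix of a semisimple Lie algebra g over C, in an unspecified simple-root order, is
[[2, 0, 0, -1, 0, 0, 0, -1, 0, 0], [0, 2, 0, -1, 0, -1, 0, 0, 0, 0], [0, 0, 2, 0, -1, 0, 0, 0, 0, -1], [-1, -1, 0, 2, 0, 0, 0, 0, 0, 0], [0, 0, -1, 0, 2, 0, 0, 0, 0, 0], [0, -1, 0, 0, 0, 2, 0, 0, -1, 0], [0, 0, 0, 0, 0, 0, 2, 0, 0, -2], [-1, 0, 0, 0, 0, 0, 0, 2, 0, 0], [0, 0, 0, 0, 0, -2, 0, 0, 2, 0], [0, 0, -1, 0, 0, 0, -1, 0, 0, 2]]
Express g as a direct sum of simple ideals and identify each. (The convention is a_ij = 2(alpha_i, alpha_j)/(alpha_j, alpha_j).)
The diagram associated to this matrix has two connected components: the simple roots {alpha_3, alpha_5, alpha_7, alpha_10} form a chain of 4 nodes with a double edge at one end; the terminal node there is the unique long simple root (C_4), and {alpha_1, alpha_2, alpha_4, alpha_6, alpha_8, alpha_9} form a chain of 6 nodes with a double edge at one end; the terminal node there is the unique long simple root (C_6). A semisimple Lie algebra decomposes uniquely as the direct sum of simple ideals, one per connected component of its Dynkin diagram, so g ≅ C_4 ⊕ C_6 (dimension 36 + 78 = 114).

C4 + C6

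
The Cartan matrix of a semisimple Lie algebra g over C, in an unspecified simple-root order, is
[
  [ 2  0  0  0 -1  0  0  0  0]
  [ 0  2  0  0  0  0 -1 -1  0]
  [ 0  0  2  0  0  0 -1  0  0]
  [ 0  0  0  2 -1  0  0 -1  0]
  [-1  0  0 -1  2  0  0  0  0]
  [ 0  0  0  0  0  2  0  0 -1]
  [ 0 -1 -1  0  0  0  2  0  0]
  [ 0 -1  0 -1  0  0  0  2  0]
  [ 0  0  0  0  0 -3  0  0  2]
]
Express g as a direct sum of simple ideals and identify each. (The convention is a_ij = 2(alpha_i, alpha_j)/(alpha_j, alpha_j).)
The diagram associated to this matrix has two connected components: the simple roots {alpha_1, alpha_2, alpha_3, alpha_4, alpha_5, alpha_7, alpha_8} form a chain of 7 nodes with single edges (A_7), and {alpha_6, alpha_9} form two nodes joined by a triple edge (G_2). A semisimple Lie algebra decomposes uniquely as the direct sum of simple ideals, one per connected component of its Dynkin diagram, so g ≅ A_7 ⊕ G_2 (dimension 63 + 14 = 77).

A7 ⊕ G2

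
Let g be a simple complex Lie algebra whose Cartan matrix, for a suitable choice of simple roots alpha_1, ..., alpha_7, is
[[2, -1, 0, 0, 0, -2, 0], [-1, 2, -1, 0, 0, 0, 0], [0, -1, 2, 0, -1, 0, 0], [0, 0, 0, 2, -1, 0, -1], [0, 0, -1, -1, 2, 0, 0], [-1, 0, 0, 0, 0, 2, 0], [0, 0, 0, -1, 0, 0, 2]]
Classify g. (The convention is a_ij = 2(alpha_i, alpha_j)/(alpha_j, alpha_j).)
The matrix has rank 7 with 2's on the diagonal. Reading the off-diagonal entries as Dynkin edges (a single edge where a_ij = a_ji = -1; a double or triple edge where a_ij * a_ji = 2 or 3), the diagram is a chain of 7 nodes with a double edge at one end; the terminal node there is the unique short simple root (B_7). One simple-root ordering that puts it in standard form is (alpha_7, alpha_4, alpha_5, alpha_3, alpha_2, alpha_1, alpha_6). So the algebra is type B_7, i.e. so(15).

B_7 (so(15))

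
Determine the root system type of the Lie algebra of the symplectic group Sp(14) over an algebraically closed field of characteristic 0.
type C_7

This is sp(14), which has dimension 14(14+1)/2 = 105 and rank 14/2 = 7. In the classification of classical Lie algebras, the symplectic algebra sp(2n) has type C_n; here n = 7, so the Dynkin diagram is a chain of 7 nodes with a double edge at one end; the terminal node there is the unique long simple root (C_7). Hence the type is C_7.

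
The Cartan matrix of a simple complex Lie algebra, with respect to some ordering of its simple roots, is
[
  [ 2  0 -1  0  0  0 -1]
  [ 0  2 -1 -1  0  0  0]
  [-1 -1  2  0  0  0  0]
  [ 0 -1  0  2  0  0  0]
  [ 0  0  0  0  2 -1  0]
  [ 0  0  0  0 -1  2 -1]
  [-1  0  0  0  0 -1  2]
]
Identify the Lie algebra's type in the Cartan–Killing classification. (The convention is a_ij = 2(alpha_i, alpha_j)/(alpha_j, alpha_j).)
The matrix has rank 7 with 2's on the diagonal. Reading the off-diagonal entries as Dynkin edges (a single edge where a_ij = a_ji = -1; a double or triple edge where a_ij * a_ji = 2 or 3), the diagram is a chain of 7 nodes with single edges (A_7). One simple-root ordering that puts it in standard form is (alpha_5, alpha_6, alpha_7, alpha_1, alpha_3, alpha_2, alpha_4). So the algebra is type A_7, i.e. sl(8).

A_7 (sl(8))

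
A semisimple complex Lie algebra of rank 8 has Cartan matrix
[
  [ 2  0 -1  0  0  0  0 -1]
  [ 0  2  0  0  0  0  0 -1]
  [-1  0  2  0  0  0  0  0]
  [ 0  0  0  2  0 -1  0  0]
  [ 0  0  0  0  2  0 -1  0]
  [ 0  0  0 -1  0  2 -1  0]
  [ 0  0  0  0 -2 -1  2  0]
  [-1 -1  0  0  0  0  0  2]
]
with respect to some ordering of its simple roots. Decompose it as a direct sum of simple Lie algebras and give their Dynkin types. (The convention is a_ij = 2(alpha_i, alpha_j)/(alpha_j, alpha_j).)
type A_4 + type B_4

The diagram associated to this matrix has two connected components: the simple roots {alpha_1, alpha_2, alpha_3, alpha_8} form a chain of 4 nodes with single edges (A_4), and {alpha_4, alpha_5, alpha_6, alpha_7} form a chain of 4 nodes with a double edge at one end; the terminal node there is the unique short simple root (B_4). A semisimple Lie algebra decomposes uniquely as the direct sum of simple ideals, one per connected component of its Dynkin diagram, so g ≅ A_4 ⊕ B_4 (dimension 24 + 36 = 60).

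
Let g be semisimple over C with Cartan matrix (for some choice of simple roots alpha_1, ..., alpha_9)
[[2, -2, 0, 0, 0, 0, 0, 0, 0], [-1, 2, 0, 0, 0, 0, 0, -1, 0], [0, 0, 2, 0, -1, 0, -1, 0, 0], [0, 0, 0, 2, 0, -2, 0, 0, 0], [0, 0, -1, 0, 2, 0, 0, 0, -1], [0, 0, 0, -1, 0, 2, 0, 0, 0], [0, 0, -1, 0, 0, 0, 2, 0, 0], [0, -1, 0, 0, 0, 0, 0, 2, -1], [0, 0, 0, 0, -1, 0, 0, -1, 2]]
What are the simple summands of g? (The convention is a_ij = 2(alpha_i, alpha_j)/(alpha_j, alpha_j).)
B_2 (so(5)) ⊕ C_7 (sp(14))

The diagram associated to this matrix has two connected components: the simple roots {alpha_4, alpha_6} form a chain of 2 nodes with a double edge at one end; the terminal node there is the unique short simple root (B_2), and {alpha_1, alpha_2, alpha_3, alpha_5, alpha_7, alpha_8, alpha_9} form a chain of 7 nodes with a double edge at one end; the terminal node there is the unique long simple root (C_7). A semisimple Lie algebra decomposes uniquely as the direct sum of simple ideals, one per connected component of its Dynkin diagram, so g ≅ B_2 ⊕ C_7 (dimension 10 + 105 = 115).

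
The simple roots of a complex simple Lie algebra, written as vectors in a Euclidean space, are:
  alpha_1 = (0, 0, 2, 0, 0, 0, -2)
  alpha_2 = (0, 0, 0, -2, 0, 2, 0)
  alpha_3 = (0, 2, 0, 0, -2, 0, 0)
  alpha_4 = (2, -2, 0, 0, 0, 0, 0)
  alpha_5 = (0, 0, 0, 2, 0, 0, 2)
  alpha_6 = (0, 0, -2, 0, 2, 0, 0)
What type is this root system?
A_6 (sl(7))

Compute the Cartan integers a_ij = 2(alpha_i, alpha_j)/(alpha_j, alpha_j); the resulting 6x6 Cartan matrix is
[[2, 0, 0, 0, -1, -1], [0, 2, 0, 0, -1, 0], [0, 0, 2, -1, 0, -1], [0, 0, -1, 2, 0, 0], [-1, -1, 0, 0, 2, 0], [-1, 0, -1, 0, 0, 2]].
All simple roots have the same length, so the diagram is simply laced. The associated Dynkin diagram is a chain of 6 nodes with single edges (A_6), so the type is A_6 (the algebra sl(7)).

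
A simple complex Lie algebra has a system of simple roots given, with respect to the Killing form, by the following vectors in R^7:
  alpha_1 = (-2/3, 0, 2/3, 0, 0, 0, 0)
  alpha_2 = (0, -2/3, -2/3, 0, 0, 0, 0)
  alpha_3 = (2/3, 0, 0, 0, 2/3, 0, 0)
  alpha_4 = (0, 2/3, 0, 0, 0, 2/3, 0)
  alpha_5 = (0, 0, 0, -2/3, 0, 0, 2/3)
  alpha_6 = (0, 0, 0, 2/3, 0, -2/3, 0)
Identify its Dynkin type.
A_6 (sl(7))

Compute the Cartan integers a_ij = 2(alpha_i, alpha_j)/(alpha_j, alpha_j); the resulting 6x6 Cartan matrix is
[[2, -1, -1, 0, 0, 0], [-1, 2, 0, -1, 0, 0], [-1, 0, 2, 0, 0, 0], [0, -1, 0, 2, 0, -1], [0, 0, 0, 0, 2, -1], [0, 0, 0, -1, -1, 2]].
All simple roots have the same length, so the diagram is simply laced. The associated Dynkin diagram is a chain of 6 nodes with single edges (A_6), so the type is A_6 (the algebra sl(7)).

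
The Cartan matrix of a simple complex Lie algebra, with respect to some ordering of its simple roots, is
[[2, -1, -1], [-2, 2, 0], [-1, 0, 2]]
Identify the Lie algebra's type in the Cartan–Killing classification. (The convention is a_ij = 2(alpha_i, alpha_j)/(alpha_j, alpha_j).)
C_3

The matrix has rank 3 with 2's on the diagonal. Reading the off-diagonal entries as Dynkin edges (a single edge where a_ij = a_ji = -1; a double or triple edge where a_ij * a_ji = 2 or 3), the diagram is a chain of 3 nodes with a double edge at one end; the terminal node there is the unique long simple root (C_3). One simple-root ordering that puts it in standard form is (alpha_3, alpha_1, alpha_2). So the algebra is type C_3, i.e. sp(6).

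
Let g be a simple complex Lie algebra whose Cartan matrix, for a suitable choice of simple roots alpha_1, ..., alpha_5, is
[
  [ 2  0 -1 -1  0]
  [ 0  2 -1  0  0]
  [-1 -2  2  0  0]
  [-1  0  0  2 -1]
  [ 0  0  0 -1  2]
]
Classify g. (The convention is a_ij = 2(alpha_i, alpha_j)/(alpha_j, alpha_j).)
The matrix has rank 5 with 2's on the diagonal. Reading the off-diagonal entries as Dynkin edges (a single edge where a_ij = a_ji = -1; a double or triple edge where a_ij * a_ji = 2 or 3), the diagram is a chain of 5 nodes with a double edge at one end; the terminal node there is the unique short simple root (B_5). One simple-root ordering that puts it in standard form is (alpha_5, alpha_4, alpha_1, alpha_3, alpha_2). So the algebra is type B_5, i.e. so(11).

B5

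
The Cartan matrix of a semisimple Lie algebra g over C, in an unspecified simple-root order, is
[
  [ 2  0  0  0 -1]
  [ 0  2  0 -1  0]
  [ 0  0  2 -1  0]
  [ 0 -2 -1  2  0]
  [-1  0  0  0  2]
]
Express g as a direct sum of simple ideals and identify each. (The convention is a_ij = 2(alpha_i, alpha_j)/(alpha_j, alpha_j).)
type A_2 ⊕ type B_3

The diagram associated to this matrix has two connected components: the simple roots {alpha_1, alpha_5} form a chain of 2 nodes with single edges (A_2), and {alpha_2, alpha_3, alpha_4} form a chain of 3 nodes with a double edge at one end; the terminal node there is the unique short simple root (B_3). A semisimple Lie algebra decomposes uniquely as the direct sum of simple ideals, one per connected component of its Dynkin diagram, so g ≅ A_2 ⊕ B_3 (dimension 8 + 21 = 29).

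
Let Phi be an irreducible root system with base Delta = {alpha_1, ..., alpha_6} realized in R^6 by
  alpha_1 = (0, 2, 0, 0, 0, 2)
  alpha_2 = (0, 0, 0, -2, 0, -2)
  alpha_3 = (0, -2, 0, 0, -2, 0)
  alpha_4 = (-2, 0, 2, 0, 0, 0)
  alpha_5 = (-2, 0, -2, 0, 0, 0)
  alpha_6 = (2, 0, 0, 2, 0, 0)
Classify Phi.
D_6 (so(12))

Compute the Cartan integers a_ij = 2(alpha_i, alpha_j)/(alpha_j, alpha_j); the resulting 6x6 Cartan matrix is
[[2, -1, -1, 0, 0, 0], [-1, 2, 0, 0, 0, -1], [-1, 0, 2, 0, 0, 0], [0, 0, 0, 2, 0, -1], [0, 0, 0, 0, 2, -1], [0, -1, 0, -1, -1, 2]].
All simple roots have the same length, so the diagram is simply laced. The associated Dynkin diagram is a chain of 4 nodes with a fork of two nodes at one end (D_6), so the type is D_6 (the algebra so(12)).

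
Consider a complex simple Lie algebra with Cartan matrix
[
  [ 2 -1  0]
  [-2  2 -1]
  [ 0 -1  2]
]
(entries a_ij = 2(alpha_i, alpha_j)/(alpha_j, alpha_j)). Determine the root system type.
B3

The matrix has rank 3 with 2's on the diagonal. Reading the off-diagonal entries as Dynkin edges (a single edge where a_ij = a_ji = -1; a double or triple edge where a_ij * a_ji = 2 or 3), the diagram is a chain of 3 nodes with a double edge at one end; the terminal node there is the unique short simple root (B_3). One simple-root ordering that puts it in standard form is (alpha_3, alpha_2, alpha_1). So the algebra is type B_3, i.e. so(7).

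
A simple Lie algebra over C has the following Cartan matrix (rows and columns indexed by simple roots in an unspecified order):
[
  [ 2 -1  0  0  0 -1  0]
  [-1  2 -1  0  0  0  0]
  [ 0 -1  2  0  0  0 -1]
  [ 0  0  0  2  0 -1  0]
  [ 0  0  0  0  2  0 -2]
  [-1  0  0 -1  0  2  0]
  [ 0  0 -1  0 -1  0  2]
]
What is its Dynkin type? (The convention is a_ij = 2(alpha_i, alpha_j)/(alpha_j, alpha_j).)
C_7

The matrix has rank 7 with 2's on the diagonal. Reading the off-diagonal entries as Dynkin edges (a single edge where a_ij = a_ji = -1; a double or triple edge where a_ij * a_ji = 2 or 3), the diagram is a chain of 7 nodes with a double edge at one end; the terminal node there is the unique long simple root (C_7). One simple-root ordering that puts it in standard form is (alpha_4, alpha_6, alpha_1, alpha_2, alpha_3, alpha_7, alpha_5). So the algebra is type C_7, i.e. sp(14).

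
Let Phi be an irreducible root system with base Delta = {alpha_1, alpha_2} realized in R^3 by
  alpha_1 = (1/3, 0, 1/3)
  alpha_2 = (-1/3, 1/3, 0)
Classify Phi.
type A_2

Compute the Cartan integers a_ij = 2(alpha_i, alpha_j)/(alpha_j, alpha_j); the resulting 2x2 Cartan matrix is
[[2, -1], [-1, 2]].
All simple roots have the same length, so the diagram is simply laced. The associated Dynkin diagram is a chain of 2 nodes with single edges (A_2), so the type is A_2 (the algebra sl(3)).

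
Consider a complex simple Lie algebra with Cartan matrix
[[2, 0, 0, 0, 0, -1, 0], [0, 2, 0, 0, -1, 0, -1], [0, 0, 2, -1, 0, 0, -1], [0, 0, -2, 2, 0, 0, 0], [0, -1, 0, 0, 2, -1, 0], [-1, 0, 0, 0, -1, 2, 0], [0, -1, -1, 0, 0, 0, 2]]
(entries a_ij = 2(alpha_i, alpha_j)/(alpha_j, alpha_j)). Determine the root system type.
The matrix has rank 7 with 2's on the diagonal. Reading the off-diagonal entries as Dynkin edges (a single edge where a_ij = a_ji = -1; a double or triple edge where a_ij * a_ji = 2 or 3), the diagram is a chain of 7 nodes with a double edge at one end; the terminal node there is the unique long simple root (C_7). One simple-root ordering that puts it in standard form is (alpha_1, alpha_6, alpha_5, alpha_2, alpha_7, alpha_3, alpha_4). So the algebra is type C_7, i.e. sp(14).

C_7 (sp(14))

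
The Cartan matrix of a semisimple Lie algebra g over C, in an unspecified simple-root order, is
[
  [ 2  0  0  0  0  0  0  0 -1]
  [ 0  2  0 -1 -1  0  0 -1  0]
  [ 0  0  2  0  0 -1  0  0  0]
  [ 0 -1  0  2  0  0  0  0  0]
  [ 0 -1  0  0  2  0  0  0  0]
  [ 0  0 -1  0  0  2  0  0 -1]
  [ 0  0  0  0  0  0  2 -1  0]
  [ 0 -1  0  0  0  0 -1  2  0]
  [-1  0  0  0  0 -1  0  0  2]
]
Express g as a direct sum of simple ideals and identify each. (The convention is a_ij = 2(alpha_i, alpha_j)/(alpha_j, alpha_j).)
The diagram associated to this matrix has two connected components: the simple roots {alpha_1, alpha_3, alpha_6, alpha_9} form a chain of 4 nodes with single edges (A_4), and {alpha_2, alpha_4, alpha_5, alpha_7, alpha_8} form a chain of 3 nodes with a fork of two nodes at one end (D_5). A semisimple Lie algebra decomposes uniquely as the direct sum of simple ideals, one per connected component of its Dynkin diagram, so g ≅ A_4 ⊕ D_5 (dimension 24 + 45 = 69).

A_4 + D_5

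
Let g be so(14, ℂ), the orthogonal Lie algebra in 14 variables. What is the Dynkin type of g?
D_7

This is so(14) with 14 even, which has dimension 14(14-1)/2 = 91 and rank 14/2 = 7. In the classification of classical Lie algebras, the orthogonal algebra so(2n) in an even number of variables has type D_n; here n = 7, so the Dynkin diagram is a chain of 5 nodes with a fork of two nodes at one end (D_7). Hence the type is D_7.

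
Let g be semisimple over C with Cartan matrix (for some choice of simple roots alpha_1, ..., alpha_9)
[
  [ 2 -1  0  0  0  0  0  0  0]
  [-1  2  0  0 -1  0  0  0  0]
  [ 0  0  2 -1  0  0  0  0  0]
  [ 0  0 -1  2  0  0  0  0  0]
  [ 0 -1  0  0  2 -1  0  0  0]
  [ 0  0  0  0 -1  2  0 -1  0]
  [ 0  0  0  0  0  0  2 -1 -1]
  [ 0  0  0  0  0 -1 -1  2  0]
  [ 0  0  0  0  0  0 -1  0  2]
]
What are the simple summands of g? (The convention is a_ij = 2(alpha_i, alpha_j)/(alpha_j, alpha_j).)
The diagram associated to this matrix has two connected components: the simple roots {alpha_3, alpha_4} form a chain of 2 nodes with single edges (A_2), and {alpha_1, alpha_2, alpha_5, alpha_6, alpha_7, alpha_8, alpha_9} form a chain of 7 nodes with single edges (A_7). A semisimple Lie algebra decomposes uniquely as the direct sum of simple ideals, one per connected component of its Dynkin diagram, so g ≅ A_2 ⊕ A_7 (dimension 8 + 63 = 71).

A2 + A7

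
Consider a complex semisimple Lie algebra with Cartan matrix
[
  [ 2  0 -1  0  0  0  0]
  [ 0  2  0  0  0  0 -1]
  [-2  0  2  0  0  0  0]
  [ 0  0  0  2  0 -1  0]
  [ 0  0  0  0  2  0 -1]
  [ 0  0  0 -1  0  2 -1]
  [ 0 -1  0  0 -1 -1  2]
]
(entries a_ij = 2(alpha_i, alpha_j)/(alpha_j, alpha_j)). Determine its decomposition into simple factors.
B_2 (so(5)) + D_5 (so(10))

The diagram associated to this matrix has two connected components: the simple roots {alpha_1, alpha_3} form a chain of 2 nodes with a double edge at one end; the terminal node there is the unique short simple root (B_2), and {alpha_2, alpha_4, alpha_5, alpha_6, alpha_7} form a chain of 3 nodes with a fork of two nodes at one end (D_5). A semisimple Lie algebra decomposes uniquely as the direct sum of simple ideals, one per connected component of its Dynkin diagram, so g ≅ B_2 ⊕ D_5 (dimension 10 + 45 = 55).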